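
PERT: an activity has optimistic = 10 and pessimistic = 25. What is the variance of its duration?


σ² = ((p - o) / 6)² = (p - o)² / 36
= (25 - 10)² / 36
= 15² / 36
= 225 / 36
= 6.2500


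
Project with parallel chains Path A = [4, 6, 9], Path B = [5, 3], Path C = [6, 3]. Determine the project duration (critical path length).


Path A: 4 + 6 + 9 = 19
Path B: 5 + 3 = 8
Path C: 6 + 3 = 9
Critical path = longest = max(19, 8, 9)
= 19 (Path A)


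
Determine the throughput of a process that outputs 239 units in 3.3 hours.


Throughput = units / time
= 239 / 3.3
= 72.4 units/hour


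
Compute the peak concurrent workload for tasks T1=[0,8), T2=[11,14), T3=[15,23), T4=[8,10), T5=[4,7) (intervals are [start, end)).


Check each time point for overlaps:
  t=4: 2 tasks active (T1, T5)
Max concurrent = 2


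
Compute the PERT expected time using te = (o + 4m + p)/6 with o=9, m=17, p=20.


te = (o + 4m + p) / 6
= (9 + 4×17 + 20) / 6
= (9 + 68 + 20) / 6
= 97 / 6
= 16.17


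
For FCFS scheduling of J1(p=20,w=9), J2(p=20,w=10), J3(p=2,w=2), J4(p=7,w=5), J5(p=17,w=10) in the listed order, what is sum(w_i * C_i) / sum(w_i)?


Completion times:
  J1: C=20, w×C=9×20=180
  J2: C=40, w×C=10×40=400
  J3: C=42, w×C=2×42=84
  J4: C=49, w×C=5×49=245
  J5: C=66, w×C=10×66=660
Sum w×C = 1569
Sum w = 36
Weighted avg = 1569/36
= 43.58


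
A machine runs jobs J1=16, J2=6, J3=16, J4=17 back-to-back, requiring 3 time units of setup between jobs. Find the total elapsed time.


Makespan = Σ processing + (n-1) × setup
= (16 + 6 + 16 + 17) + (4-1)×3
= 55 + 9
= 64 time units


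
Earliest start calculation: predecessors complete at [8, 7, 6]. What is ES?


ES = max of all predecessor completion times
Predecessors: [8, 7, 6]
ES = max(8, 7, 6)
= 8


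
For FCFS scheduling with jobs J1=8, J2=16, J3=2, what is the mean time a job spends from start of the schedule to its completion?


Completion times:
  J1: completes at 8
  J2: completes at 24
  J3: completes at 26
Sum = 58
Average = 58/3
= 19.33


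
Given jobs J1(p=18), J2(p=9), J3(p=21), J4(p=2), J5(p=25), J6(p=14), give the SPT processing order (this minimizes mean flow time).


SPT: sort by shortest processing time
  J4: p=2
  J2: p=9
  J6: p=14
  J1: p=18
  J3: p=21
  J5: p=25
Order: J4 → J2 → J6 → J1 → J3 → J5


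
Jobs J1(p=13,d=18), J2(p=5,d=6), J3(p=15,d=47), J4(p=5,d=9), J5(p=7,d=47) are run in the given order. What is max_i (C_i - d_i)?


Lateness per job (L = C - d):
  J1: C=13, d=18, L=-5
  J2: C=18, d=6, L=12
  J3: C=33, d=47, L=-14
  J4: C=38, d=9, L=29
  J5: C=45, d=47, L=-2
Lmax = max(-5, 12, -14, 29, -2)
= 29


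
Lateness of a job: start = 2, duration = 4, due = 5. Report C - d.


Completion = 2 + 4 = 6
Lateness = C - d = 6 - 5
= 1


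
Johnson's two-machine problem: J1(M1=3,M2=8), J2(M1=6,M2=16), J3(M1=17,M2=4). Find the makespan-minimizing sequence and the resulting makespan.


Johnson's rule:
Group 1 (M1≤M2, sort by M1): ['J1', 'J2']
Group 2 (M1>M2, sort desc M2): ['J3']
Sequence: J1 → J2 → J3
Makespan calculation:
  J1: M1 done=3, M2 done=11
  J2: M1 done=9, M2 done=27
  J3: M1 done=26, M2 done=31
= Sequence: J1 → J2 → J3, Makespan: 31


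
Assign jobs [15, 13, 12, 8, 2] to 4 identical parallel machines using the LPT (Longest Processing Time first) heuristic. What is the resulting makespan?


Jobs (LPT sorted): [15, 13, 12, 8, 2]
Machines: 4
  J=15 → Machine 1 (load: 0+15=15)
  J=13 → Machine 2 (load: 0+13=13)
  J=12 → Machine 3 (load: 0+12=12)
  J=8 → Machine 4 (load: 0+8=8)
  J=2 → Machine 4 (load: 8+2=10)
Machine loads: [15, 13, 12, 10]
Makespan = max = 15 time units


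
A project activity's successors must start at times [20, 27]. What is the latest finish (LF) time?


LF = min of all successor start times
Successors start at: [20, 27]
LF = min(20, 27)
= 20


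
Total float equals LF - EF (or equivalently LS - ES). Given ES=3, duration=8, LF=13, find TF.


EF = ES + duration = 3 + 8 = 11
LS = LF - duration = 13 - 8 = 5
Total Float = LF - EF = 13 - 11
(or LS - ES = 5 - 3)
= 2


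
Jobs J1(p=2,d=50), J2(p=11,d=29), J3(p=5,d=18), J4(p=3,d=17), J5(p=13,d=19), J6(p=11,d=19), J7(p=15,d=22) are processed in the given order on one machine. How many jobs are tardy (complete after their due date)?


Completion vs due date:
  J1: C=2, d=50 → on time
  J2: C=13, d=29 → on time
  J3: C=18, d=18 → on time
  J4: C=21, d=17 → TARDY
  J5: C=34, d=19 → TARDY
  J6: C=45, d=19 → TARDY
  J7: C=60, d=22 → TARDY
Tardy jobs: J4, J5, J6, J7
Count = 4


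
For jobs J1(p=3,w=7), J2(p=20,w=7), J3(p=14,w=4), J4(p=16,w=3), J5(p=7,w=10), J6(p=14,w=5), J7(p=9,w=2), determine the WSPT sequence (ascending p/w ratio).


WSPT (Smith's rule): sort by p/w ascending
  J1: p/w = 3/7 = 0.429
  J5: p/w = 7/10 = 0.700
  J6: p/w = 14/5 = 2.800
  J2: p/w = 20/7 = 2.857
  J3: p/w = 14/4 = 3.500
  J7: p/w = 9/2 = 4.500
  J4: p/w = 16/3 = 5.333
Order: J1 → J5 → J6 → J2 → J3 → J7 → J4


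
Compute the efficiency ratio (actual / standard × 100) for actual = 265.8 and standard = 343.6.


Efficiency = (actual / standard) × 100
= (265.8 / 343.6) × 100
= 77.4%


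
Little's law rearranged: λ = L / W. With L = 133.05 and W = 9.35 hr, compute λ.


Little's law: L = λW → λ = L / W
= 133.05 / 9.35
= 14.23 per hour


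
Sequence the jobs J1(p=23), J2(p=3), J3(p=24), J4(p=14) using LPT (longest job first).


LPT: sort by longest processing time first
  J3: p=24
  J1: p=23
  J4: p=14
  J2: p=3
Order: J3 → J1 → J4 → J2


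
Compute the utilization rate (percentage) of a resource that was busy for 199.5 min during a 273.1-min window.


Utilization = busy / total × 100
= 199.5 / 273.1 × 100
= 73.1%


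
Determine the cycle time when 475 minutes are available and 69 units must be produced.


Cycle time = available time / demand
= 475 / 69
= 6.88 min/unit


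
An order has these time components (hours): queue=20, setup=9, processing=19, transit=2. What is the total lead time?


Lead time = queue + setup + processing + transit
= 20 + 9 + 19 + 2
= 50 hours


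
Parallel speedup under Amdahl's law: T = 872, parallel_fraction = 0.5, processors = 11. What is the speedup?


Amdahl's law: T_p = T × ((1-p) + p/N)
= 872 × ((1-0.5) + 0.5/11)
= 872 × (0.50 + 0.0455)
= 872 × 0.5455
= 475.64
Speedup = 872/475.64
= 1.83×


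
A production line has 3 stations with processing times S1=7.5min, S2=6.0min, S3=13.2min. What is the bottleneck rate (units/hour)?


Bottleneck = longest station time
Station times: [7.5, 6.0, 13.2]
Max = 13.2 min
Rate = 60 / 13.2
= 4.55 units/hour (bottleneck: 13.2min)


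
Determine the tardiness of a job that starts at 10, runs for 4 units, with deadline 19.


Completion = start + processing = 10 + 4 = 14
Tardiness = max(0, C - d) = max(0, 14 - 19)
= max(0, -5)
= 0


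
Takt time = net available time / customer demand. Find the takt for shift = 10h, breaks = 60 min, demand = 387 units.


Available = 10×60 - 60 = 540 min
Takt time = 540 / 387
= 1.40 min/unit


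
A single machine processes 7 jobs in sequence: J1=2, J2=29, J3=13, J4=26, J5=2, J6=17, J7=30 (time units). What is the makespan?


Sequential makespan: sum all processing times
= 2 + 29 + 13 + 26 + 2 + 17 + 30
= 119 time units


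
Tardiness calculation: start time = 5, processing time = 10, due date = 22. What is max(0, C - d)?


Completion = start + processing = 5 + 10 = 15
Tardiness = max(0, C - d) = max(0, 15 - 22)
= max(0, -7)
= 0


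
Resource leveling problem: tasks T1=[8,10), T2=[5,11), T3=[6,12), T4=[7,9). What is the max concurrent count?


Check each time point for overlaps:
  t=8: 4 tasks active (T1, T2, T3, T4)
Max concurrent = 4


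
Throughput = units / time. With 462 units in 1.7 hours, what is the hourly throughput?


Throughput = units / time
= 462 / 1.7
= 271.8 units/hour


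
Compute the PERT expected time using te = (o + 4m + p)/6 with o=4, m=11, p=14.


te = (o + 4m + p) / 6
= (4 + 4×11 + 14) / 6
= (4 + 44 + 14) / 6
= 62 / 6
= 10.33


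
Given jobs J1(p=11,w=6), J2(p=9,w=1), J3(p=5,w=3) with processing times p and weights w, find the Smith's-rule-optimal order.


WSPT (Smith's rule): sort by p/w ascending
  J3: p/w = 5/3 = 1.667
  J1: p/w = 11/6 = 1.833
  J2: p/w = 9/1 = 9.000
Order: J3 → J1 → J2


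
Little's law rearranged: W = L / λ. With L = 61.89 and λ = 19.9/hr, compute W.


Little's law: L = λW → W = L / λ
= 61.89 / 19.9
= 3.11 hours


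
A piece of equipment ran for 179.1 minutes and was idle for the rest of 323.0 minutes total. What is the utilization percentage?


Utilization = busy / total × 100
= 179.1 / 323.0 × 100
= 55.4%


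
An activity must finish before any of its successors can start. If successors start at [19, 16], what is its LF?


LF = min of all successor start times
Successors start at: [19, 16]
LF = min(19, 16)
= 16


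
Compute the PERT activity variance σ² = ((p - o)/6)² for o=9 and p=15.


σ² = ((p - o) / 6)² = (p - o)² / 36
= (15 - 9)² / 36
= 6² / 36
= 36 / 36
= 1.0000


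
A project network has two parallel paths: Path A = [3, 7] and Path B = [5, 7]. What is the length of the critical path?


Path A: 3 + 7 = 10
Path B: 5 + 7 = 12
Critical path = longest = max(10, 12)
= 12 (Path B)


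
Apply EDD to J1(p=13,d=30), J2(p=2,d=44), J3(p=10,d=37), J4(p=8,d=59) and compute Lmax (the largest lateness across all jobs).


EDD order: J1 → J3 → J2 → J4
Completion and lateness:
  J1: C=13, d=30, L=13-30=-17
  J3: C=23, d=37, L=23-37=-14
  J2: C=25, d=44, L=25-44=-19
  J4: C=33, d=59, L=33-59=-26
Lmax = max(-17, -14, -19, -26)
= -14


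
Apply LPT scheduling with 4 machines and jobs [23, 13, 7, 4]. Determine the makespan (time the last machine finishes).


Jobs (LPT sorted): [23, 13, 7, 4]
Machines: 4
  J=23 → Machine 1 (load: 0+23=23)
  J=13 → Machine 2 (load: 0+13=13)
  J=7 → Machine 3 (load: 0+7=7)
  J=4 → Machine 4 (load: 0+4=4)
Machine loads: [23, 13, 7, 4]
Makespan = max = 23 time units


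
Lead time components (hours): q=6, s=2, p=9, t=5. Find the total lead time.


Lead time = queue + setup + processing + transit
= 6 + 2 + 9 + 5
= 22 hours


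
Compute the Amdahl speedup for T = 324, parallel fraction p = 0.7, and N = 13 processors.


Amdahl's law: T_p = T × ((1-p) + p/N)
= 324 × ((1-0.7) + 0.7/13)
= 324 × (0.30 + 0.0538)
= 324 × 0.3538
= 114.65
Speedup = 324/114.65
= 2.83×


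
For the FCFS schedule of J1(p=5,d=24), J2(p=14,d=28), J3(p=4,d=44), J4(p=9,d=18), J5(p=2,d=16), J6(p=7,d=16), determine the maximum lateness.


Lateness per job (L = C - d):
  J1: C=5, d=24, L=-19
  J2: C=19, d=28, L=-9
  J3: C=23, d=44, L=-21
  J4: C=32, d=18, L=14
  J5: C=34, d=16, L=18
  J6: C=41, d=16, L=25
Lmax = max(-19, -9, -21, 14, 18, 25)
= 25


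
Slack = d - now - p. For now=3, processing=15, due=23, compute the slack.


Slack = due - current_time - processing
= 23 - 3 - 15
= 5


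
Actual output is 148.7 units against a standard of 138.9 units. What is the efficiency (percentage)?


Efficiency = (actual / standard) × 100
= (148.7 / 138.9) × 100
= 107.1%


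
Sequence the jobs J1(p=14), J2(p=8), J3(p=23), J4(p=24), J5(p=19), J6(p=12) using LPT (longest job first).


LPT: sort by longest processing time first
  J4: p=24
  J3: p=23
  J5: p=19
  J1: p=14
  J6: p=12
  J2: p=8
Order: J4 → J3 → J5 → J1 → J6 → J2


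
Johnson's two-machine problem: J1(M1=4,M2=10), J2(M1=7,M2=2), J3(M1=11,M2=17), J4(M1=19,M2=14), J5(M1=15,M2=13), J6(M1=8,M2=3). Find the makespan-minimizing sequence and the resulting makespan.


Johnson's rule:
Group 1 (M1≤M2, sort by M1): ['J1', 'J3']
Group 2 (M1>M2, sort desc M2): ['J4', 'J5', 'J6', 'J2']
Sequence: J1 → J3 → J4 → J5 → J6 → J2
Makespan calculation:
  J1: M1 done=4, M2 done=14
  J3: M1 done=15, M2 done=32
  J4: M1 done=34, M2 done=48
  J5: M1 done=49, M2 done=62
  J6: M1 done=57, M2 done=65
  J2: M1 done=64, M2 done=67
= Sequence: J1 → J3 → J4 → J5 → J6 → J2, Makespan: 67


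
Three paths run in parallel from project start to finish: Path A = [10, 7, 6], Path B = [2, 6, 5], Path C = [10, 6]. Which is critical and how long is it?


Path A: 10 + 7 + 6 = 23
Path B: 2 + 6 + 5 = 13
Path C: 10 + 6 = 16
Critical path = longest = max(23, 13, 16)
= 23 (Path A)


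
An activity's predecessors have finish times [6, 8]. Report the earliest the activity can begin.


ES = max of all predecessor completion times
Predecessors: [6, 8]
ES = max(6, 8)
= 8


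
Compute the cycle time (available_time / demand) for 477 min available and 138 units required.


Cycle time = available time / demand
= 477 / 138
= 3.46 min/unit


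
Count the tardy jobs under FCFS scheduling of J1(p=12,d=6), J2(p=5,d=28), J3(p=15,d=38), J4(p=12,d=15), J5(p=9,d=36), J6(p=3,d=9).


Completion vs due date:
  J1: C=12, d=6 → TARDY
  J2: C=17, d=28 → on time
  J3: C=32, d=38 → on time
  J4: C=44, d=15 → TARDY
  J5: C=53, d=36 → TARDY
  J6: C=56, d=9 → TARDY
Tardy jobs: J1, J4, J5, J6
Count = 4


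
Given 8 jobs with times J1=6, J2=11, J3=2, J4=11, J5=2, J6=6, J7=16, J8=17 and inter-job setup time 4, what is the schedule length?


Makespan = Σ processing + (n-1) × setup
= (6 + 11 + 2 + 11 + 2 + 6 + 16 + 17) + (8-1)×4
= 71 + 28
= 99 time units


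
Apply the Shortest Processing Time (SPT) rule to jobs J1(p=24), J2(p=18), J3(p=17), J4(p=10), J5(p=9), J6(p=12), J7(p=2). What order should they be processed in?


SPT: sort by shortest processing time
  J7: p=2
  J5: p=9
  J4: p=10
  J6: p=12
  J3: p=17
  J2: p=18
  J1: p=24
Order: J7 → J5 → J4 → J6 → J3 → J2 → J1


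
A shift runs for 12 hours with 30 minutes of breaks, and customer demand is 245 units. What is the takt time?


Available = 12×60 - 30 = 690 min
Takt time = 690 / 245
= 2.82 min/unit


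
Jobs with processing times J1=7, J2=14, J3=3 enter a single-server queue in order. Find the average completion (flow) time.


Completion times:
  J1: completes at 7
  J2: completes at 21
  J3: completes at 24
Sum = 52
Average = 52/3
= 17.33


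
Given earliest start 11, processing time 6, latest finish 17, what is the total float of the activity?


EF = ES + duration = 11 + 6 = 17
LS = LF - duration = 17 - 6 = 11
Total Float = LF - EF = 17 - 17
(or LS - ES = 11 - 11)
= 0


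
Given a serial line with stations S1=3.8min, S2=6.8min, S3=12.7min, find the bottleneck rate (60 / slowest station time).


Bottleneck = longest station time
Station times: [3.8, 6.8, 12.7]
Max = 12.7 min
Rate = 60 / 12.7
= 4.72 units/hour (bottleneck: 12.7min)


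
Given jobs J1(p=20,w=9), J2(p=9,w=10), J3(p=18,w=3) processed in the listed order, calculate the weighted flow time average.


Completion times:
  J1: C=20, w×C=9×20=180
  J2: C=29, w×C=10×29=290
  J3: C=47, w×C=3×47=141
Sum w×C = 611
Sum w = 22
Weighted avg = 611/22
= 27.77


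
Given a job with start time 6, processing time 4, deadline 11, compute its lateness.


Completion = 6 + 4 = 10
Lateness = C - d = 10 - 11
= -1


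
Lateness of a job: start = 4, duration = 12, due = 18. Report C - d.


Completion = 4 + 12 = 16
Lateness = C - d = 16 - 18
= -2


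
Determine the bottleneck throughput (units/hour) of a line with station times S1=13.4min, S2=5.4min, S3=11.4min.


Bottleneck = longest station time
Station times: [13.4, 5.4, 11.4]
Max = 13.4 min
Rate = 60 / 13.4
= 4.48 units/hour (bottleneck: 13.4min)


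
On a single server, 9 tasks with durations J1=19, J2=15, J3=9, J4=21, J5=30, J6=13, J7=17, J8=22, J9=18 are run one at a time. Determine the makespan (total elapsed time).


Sequential makespan: sum all processing times
= 19 + 15 + 9 + 21 + 30 + 13 + 17 + 22 + 18
= 164 time units


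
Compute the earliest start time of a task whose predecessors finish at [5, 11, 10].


ES = max of all predecessor completion times
Predecessors: [5, 11, 10]
ES = max(5, 11, 10)
= 11


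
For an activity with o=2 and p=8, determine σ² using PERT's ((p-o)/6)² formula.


σ² = ((p - o) / 6)² = (p - o)² / 36
= (8 - 2)² / 36
= 6² / 36
= 36 / 36
= 1.0000


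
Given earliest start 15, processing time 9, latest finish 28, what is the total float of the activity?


EF = ES + duration = 15 + 9 = 24
LS = LF - duration = 28 - 9 = 19
Total Float = LF - EF = 28 - 24
(or LS - ES = 19 - 15)
= 4


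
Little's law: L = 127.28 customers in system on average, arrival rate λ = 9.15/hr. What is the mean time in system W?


Little's law: L = λW → W = L / λ
= 127.28 / 9.15
= 13.91 hours


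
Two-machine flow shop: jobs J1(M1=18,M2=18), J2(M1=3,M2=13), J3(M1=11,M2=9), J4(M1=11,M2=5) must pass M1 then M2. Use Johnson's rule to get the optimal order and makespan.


Johnson's rule:
Group 1 (M1≤M2, sort by M1): ['J2', 'J1']
Group 2 (M1>M2, sort desc M2): ['J3', 'J4']
Sequence: J2 → J1 → J3 → J4
Makespan calculation:
  J2: M1 done=3, M2 done=16
  J1: M1 done=21, M2 done=39
  J3: M1 done=32, M2 done=48
  J4: M1 done=43, M2 done=53
= Sequence: J2 → J1 → J3 → J4, Makespan: 53


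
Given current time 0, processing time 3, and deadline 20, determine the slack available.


Slack = due - current_time - processing
= 20 - 0 - 3
= 17


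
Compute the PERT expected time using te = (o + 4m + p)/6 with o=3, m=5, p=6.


te = (o + 4m + p) / 6
= (3 + 4×5 + 6) / 6
= (3 + 20 + 6) / 6
= 29 / 6
= 4.83


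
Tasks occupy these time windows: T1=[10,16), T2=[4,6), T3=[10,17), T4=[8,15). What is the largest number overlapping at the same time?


Check each time point for overlaps:
  t=10: 3 tasks active (T1, T3, T4)
Max concurrent = 3


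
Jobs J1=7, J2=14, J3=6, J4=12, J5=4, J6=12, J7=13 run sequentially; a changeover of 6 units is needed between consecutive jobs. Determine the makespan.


Makespan = Σ processing + (n-1) × setup
= (7 + 14 + 6 + 12 + 4 + 12 + 13) + (7-1)×6
= 68 + 36
= 104 time units


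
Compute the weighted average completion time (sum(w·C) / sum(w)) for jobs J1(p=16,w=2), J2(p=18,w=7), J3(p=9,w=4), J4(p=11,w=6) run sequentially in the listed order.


Completion times:
  J1: C=16, w×C=2×16=32
  J2: C=34, w×C=7×34=238
  J3: C=43, w×C=4×43=172
  J4: C=54, w×C=6×54=324
Sum w×C = 766
Sum w = 19
Weighted avg = 766/19
= 40.32


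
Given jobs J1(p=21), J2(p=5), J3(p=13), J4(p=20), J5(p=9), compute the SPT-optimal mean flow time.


SPT order: J2 → J5 → J3 → J4 → J1
Completion times:
  J2: C=5
  J5: C=14
  J3: C=27
  J4: C=47
  J1: C=68
Sum = 161, n = 5
Mean flow = 161/5
= 32.20


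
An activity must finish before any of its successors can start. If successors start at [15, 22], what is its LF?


LF = min of all successor start times
Successors start at: [15, 22]
LF = min(15, 22)
= 15


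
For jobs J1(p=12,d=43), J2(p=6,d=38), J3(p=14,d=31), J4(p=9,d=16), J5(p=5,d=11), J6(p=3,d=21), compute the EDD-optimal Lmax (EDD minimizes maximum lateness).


EDD order: J5 → J4 → J6 → J3 → J2 → J1
Completion and lateness:
  J5: C=5, d=11, L=5-11=-6
  J4: C=14, d=16, L=14-16=-2
  J6: C=17, d=21, L=17-21=-4
  J3: C=31, d=31, L=31-31=0
  J2: C=37, d=38, L=37-38=-1
  J1: C=49, d=43, L=49-43=6
Lmax = max(-6, -2, -4, 0, -1, 6)
= 6


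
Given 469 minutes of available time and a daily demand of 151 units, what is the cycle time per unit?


Cycle time = available time / demand
= 469 / 151
= 3.11 min/unit


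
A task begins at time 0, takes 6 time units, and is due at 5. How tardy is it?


Completion = start + processing = 0 + 6 = 6
Tardiness = max(0, C - d) = max(0, 6 - 5)
= max(0, 1)
= 1


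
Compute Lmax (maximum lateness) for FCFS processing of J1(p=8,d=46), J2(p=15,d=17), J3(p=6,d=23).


Lateness per job (L = C - d):
  J1: C=8, d=46, L=-38
  J2: C=23, d=17, L=6
  J3: C=29, d=23, L=6
Lmax = max(-38, 6, 6)
= 6


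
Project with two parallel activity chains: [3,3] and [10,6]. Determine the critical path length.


Path A: 3 + 3 = 6
Path B: 10 + 6 = 16
Critical path = longest = max(6, 16)
= 16 (Path B)


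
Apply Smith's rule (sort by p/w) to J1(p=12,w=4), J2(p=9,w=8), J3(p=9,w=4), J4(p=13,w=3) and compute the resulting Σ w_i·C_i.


WSPT order (by p/w): J2 → J3 → J1 → J4
  J2: C=9, w·C=8×9=72
  J3: C=18, w·C=4×18=72
  J1: C=30, w·C=4×30=120
  J4: C=43, w·C=3×43=129
Σ w·C = 393
= 393


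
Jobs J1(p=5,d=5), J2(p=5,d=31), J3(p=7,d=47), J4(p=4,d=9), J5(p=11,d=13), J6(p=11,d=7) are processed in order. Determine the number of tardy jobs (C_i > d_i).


Completion vs due date:
  J1: C=5, d=5 → on time
  J2: C=10, d=31 → on time
  J3: C=17, d=47 → on time
  J4: C=21, d=9 → TARDY
  J5: C=32, d=13 → TARDY
  J6: C=43, d=7 → TARDY
Tardy jobs: J4, J5, J6
Count = 3


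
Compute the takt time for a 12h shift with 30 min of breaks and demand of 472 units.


Available = 12×60 - 30 = 690 min
Takt time = 690 / 472
= 1.46 min/unit


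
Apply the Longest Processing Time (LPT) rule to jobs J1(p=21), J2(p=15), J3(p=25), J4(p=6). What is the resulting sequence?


LPT: sort by longest processing time first
  J3: p=25
  J1: p=21
  J2: p=15
  J4: p=6
Order: J3 → J1 → J2 → J4


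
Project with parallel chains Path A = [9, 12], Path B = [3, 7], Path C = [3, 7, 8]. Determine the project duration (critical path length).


Path A: 9 + 12 = 21
Path B: 3 + 7 = 10
Path C: 3 + 7 + 8 = 18
Critical path = longest = max(21, 10, 18)
= 21 (Path A)


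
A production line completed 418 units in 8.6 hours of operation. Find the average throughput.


Throughput = units / time
= 418 / 8.6
= 48.6 units/hour


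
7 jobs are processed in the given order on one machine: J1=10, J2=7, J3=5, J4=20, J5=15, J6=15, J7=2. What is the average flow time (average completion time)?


Completion times:
  J1: completes at 10
  J2: completes at 17
  J3: completes at 22
  J4: completes at 42
  J5: completes at 57
  J6: completes at 72
  J7: completes at 74
Sum = 294
Average = 294/7
= 42.00


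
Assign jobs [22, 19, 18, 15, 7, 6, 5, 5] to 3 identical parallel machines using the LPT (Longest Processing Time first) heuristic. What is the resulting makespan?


Jobs (LPT sorted): [22, 19, 18, 15, 7, 6, 5, 5]
Machines: 3
  J=22 → Machine 1 (load: 0+22=22)
  J=19 → Machine 2 (load: 0+19=19)
  J=18 → Machine 3 (load: 0+18=18)
  J=15 → Machine 3 (load: 18+15=33)
  J=7 → Machine 2 (load: 19+7=26)
  J=6 → Machine 1 (load: 22+6=28)
  J=5 → Machine 2 (load: 26+5=31)
  J=5 → Machine 1 (load: 28+5=33)
Machine loads: [33, 31, 33]
Makespan = max = 33 time units


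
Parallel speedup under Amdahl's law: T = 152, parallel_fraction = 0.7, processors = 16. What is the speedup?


Amdahl's law: T_p = T × ((1-p) + p/N)
= 152 × ((1-0.7) + 0.7/16)
= 152 × (0.30 + 0.0437)
= 152 × 0.3438
= 52.25
Speedup = 152/52.25
= 2.91×


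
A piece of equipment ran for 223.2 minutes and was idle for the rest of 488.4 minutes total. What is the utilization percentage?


Utilization = busy / total × 100
= 223.2 / 488.4 × 100
= 45.7%


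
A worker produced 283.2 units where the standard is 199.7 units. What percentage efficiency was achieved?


Efficiency = (actual / standard) × 100
= (283.2 / 199.7) × 100
= 141.8%


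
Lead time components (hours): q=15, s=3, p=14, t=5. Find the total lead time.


Lead time = queue + setup + processing + transit
= 15 + 3 + 14 + 5
= 37 hours


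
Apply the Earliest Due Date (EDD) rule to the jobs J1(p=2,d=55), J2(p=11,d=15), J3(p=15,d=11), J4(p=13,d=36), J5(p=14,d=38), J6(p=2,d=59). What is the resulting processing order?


EDD: sort by earliest due date
  J3: d=11, p=15
  J2: d=15, p=11
  J4: d=36, p=13
  J5: d=38, p=14
  J1: d=55, p=2
  J6: d=59, p=2
Order: J3 → J2 → J4 → J5 → J1 → J6


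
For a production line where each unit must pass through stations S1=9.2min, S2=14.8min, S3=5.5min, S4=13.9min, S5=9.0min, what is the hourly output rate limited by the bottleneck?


Bottleneck = longest station time
Station times: [9.2, 14.8, 5.5, 13.9, 9.0]
Max = 14.8 min
Rate = 60 / 14.8
= 4.05 units/hour (bottleneck: 14.8min)


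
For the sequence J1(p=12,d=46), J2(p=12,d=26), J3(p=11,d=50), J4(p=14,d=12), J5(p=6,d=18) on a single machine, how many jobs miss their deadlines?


Completion vs due date:
  J1: C=12, d=46 → on time
  J2: C=24, d=26 → on time
  J3: C=35, d=50 → on time
  J4: C=49, d=12 → TARDY
  J5: C=55, d=18 → TARDY
Tardy jobs: J4, J5
Count = 2


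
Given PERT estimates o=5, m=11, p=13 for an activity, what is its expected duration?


te = (o + 4m + p) / 6
= (5 + 4×11 + 13) / 6
= (5 + 44 + 13) / 6
= 62 / 6
= 10.33


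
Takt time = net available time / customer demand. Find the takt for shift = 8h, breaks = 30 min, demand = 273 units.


Available = 8×60 - 30 = 450 min
Takt time = 450 / 273
= 1.65 min/unit


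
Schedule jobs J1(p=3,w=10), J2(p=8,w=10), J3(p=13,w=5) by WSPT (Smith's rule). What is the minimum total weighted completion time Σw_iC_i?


WSPT order (by p/w): J1 → J2 → J3
  J1: C=3, w·C=10×3=30
  J2: C=11, w·C=10×11=110
  J3: C=24, w·C=5×24=120
Σ w·C = 260
= 260


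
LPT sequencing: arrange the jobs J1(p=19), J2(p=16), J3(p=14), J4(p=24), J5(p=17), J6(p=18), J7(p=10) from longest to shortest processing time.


LPT: sort by longest processing time first
  J4: p=24
  J1: p=19
  J6: p=18
  J5: p=17
  J2: p=16
  J3: p=14
  J7: p=10
Order: J4 → J1 → J6 → J5 → J2 → J3 → J7


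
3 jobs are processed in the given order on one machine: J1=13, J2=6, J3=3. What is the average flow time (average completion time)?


Completion times:
  J1: completes at 13
  J2: completes at 19
  J3: completes at 22
Sum = 54
Average = 54/3
= 18.00


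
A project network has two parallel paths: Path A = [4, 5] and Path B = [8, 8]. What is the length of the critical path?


Path A: 4 + 5 = 9
Path B: 8 + 8 = 16
Critical path = longest = max(9, 16)
= 16 (Path B)


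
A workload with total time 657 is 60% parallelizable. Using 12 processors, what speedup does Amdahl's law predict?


Amdahl's law: T_p = T × ((1-p) + p/N)
= 657 × ((1-0.6) + 0.6/12)
= 657 × (0.40 + 0.0500)
= 657 × 0.4500
= 295.65
Speedup = 657/295.65
= 2.22×


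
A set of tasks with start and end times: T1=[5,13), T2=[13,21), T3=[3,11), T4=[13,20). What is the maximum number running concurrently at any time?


Check each time point for overlaps:
  t=5: 2 tasks active (T1, T3)
Max concurrent = 2


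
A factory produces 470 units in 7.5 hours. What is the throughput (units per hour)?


Throughput = units / time
= 470 / 7.5
= 62.7 units/hour


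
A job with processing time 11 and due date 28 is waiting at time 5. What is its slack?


Slack = due - current_time - processing
= 28 - 5 - 11
= 12


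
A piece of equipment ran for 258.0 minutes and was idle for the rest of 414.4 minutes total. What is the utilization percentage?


Utilization = busy / total × 100
= 258.0 / 414.4 × 100
= 62.3%


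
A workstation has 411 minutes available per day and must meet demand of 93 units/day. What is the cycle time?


Cycle time = available time / demand
= 411 / 93
= 4.42 min/unit


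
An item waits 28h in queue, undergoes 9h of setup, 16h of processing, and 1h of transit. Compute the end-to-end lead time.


Lead time = queue + setup + processing + transit
= 28 + 9 + 16 + 1
= 54 hours


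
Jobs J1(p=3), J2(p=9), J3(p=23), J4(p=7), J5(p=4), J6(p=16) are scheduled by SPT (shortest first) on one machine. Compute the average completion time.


SPT order: J1 → J5 → J4 → J2 → J6 → J3
Completion times:
  J1: C=3
  J5: C=7
  J4: C=14
  J2: C=23
  J6: C=39
  J3: C=62
Sum = 148, n = 6
Mean flow = 148/6
= 24.67


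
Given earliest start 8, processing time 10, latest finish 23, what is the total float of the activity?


EF = ES + duration = 8 + 10 = 18
LS = LF - duration = 23 - 10 = 13
Total Float = LF - EF = 23 - 18
(or LS - ES = 13 - 8)
= 5


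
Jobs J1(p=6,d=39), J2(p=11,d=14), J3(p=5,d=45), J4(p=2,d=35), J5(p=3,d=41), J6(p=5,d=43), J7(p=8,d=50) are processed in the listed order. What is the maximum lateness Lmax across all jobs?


Lateness per job (L = C - d):
  J1: C=6, d=39, L=-33
  J2: C=17, d=14, L=3
  J3: C=22, d=45, L=-23
  J4: C=24, d=35, L=-11
  J5: C=27, d=41, L=-14
  J6: C=32, d=43, L=-11
  J7: C=40, d=50, L=-10
Lmax = max(-33, 3, -23, -11, -14, -11, -10)
= 3


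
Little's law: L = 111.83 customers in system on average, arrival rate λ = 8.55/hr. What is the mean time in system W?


Little's law: L = λW → W = L / λ
= 111.83 / 8.55
= 13.08 hours


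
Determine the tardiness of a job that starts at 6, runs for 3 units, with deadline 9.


Completion = start + processing = 6 + 3 = 9
Tardiness = max(0, C - d) = max(0, 9 - 9)
= max(0, 0)
= 0


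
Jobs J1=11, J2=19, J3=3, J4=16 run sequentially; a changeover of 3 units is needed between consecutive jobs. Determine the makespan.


Makespan = Σ processing + (n-1) × setup
= (11 + 19 + 3 + 16) + (4-1)×3
= 49 + 9
= 58 time units


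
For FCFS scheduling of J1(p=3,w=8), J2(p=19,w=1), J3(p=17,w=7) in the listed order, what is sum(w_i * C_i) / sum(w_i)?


Completion times:
  J1: C=3, w×C=8×3=24
  J2: C=22, w×C=1×22=22
  J3: C=39, w×C=7×39=273
Sum w×C = 319
Sum w = 16
Weighted avg = 319/16
= 19.94


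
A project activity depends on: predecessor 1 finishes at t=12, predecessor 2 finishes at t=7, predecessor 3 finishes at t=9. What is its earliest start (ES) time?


ES = max of all predecessor completion times
Predecessors: [12, 7, 9]
ES = max(12, 7, 9)
= 12


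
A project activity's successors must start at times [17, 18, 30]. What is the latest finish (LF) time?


LF = min of all successor start times
Successors start at: [17, 18, 30]
LF = min(17, 18, 30)
= 17


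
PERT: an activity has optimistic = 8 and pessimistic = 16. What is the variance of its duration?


σ² = ((p - o) / 6)² = (p - o)² / 36
= (16 - 8)² / 36
= 8² / 36
= 64 / 36
= 1.7778


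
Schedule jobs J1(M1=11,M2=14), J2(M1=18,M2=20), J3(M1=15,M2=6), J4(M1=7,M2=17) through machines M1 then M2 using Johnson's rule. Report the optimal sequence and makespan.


Johnson's rule:
Group 1 (M1≤M2, sort by M1): ['J4', 'J1', 'J2']
Group 2 (M1>M2, sort desc M2): ['J3']
Sequence: J4 → J1 → J2 → J3
Makespan calculation:
  J4: M1 done=7, M2 done=24
  J1: M1 done=18, M2 done=38
  J2: M1 done=36, M2 done=58
  J3: M1 done=51, M2 done=64
= Sequence: J4 → J1 → J2 → J3, Makespan: 64


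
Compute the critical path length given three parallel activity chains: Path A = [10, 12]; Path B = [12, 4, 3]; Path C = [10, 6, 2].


Path A: 10 + 12 = 22
Path B: 12 + 4 + 3 = 19
Path C: 10 + 6 + 2 = 18
Critical path = longest = max(22, 19, 18)
= 22 (Path A)


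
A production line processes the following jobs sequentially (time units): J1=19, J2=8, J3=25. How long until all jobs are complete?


Sequential makespan: sum all processing times
= 19 + 8 + 25
= 52 time units


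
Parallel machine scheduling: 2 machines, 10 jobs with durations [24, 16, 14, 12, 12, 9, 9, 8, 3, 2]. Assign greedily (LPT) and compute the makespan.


Jobs (LPT sorted): [24, 16, 14, 12, 12, 9, 9, 8, 3, 2]
Machines: 2
  J=24 → Machine 1 (load: 0+24=24)
  J=16 → Machine 2 (load: 0+16=16)
  J=14 → Machine 2 (load: 16+14=30)
  J=12 → Machine 1 (load: 24+12=36)
  J=12 → Machine 2 (load: 30+12=42)
  J=9 → Machine 1 (load: 36+9=45)
  J=9 → Machine 2 (load: 42+9=51)
  J=8 → Machine 1 (load: 45+8=53)
  J=3 → Machine 2 (load: 51+3=54)
  J=2 → Machine 1 (load: 53+2=55)
Machine loads: [55, 54]
Makespan = max = 55 time units


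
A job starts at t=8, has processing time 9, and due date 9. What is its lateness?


Completion = 8 + 9 = 17
Lateness = C - d = 17 - 9
= 8


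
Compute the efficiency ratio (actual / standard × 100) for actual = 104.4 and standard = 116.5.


Efficiency = (actual / standard) × 100
= (104.4 / 116.5) × 100
= 89.6%


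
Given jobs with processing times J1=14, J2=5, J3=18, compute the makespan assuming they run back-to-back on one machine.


Sequential makespan: sum all processing times
= 14 + 5 + 18
= 37 time units


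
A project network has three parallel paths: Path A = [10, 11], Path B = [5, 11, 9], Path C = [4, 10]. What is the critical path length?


Path A: 10 + 11 = 21
Path B: 5 + 11 + 9 = 25
Path C: 4 + 10 = 14
Critical path = longest = max(21, 25, 14)
= 25 (Path B)


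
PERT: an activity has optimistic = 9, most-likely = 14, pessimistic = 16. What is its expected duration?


te = (o + 4m + p) / 6
= (9 + 4×14 + 16) / 6
= (9 + 56 + 16) / 6
= 81 / 6
= 13.50


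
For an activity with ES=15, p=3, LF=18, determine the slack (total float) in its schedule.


EF = ES + duration = 15 + 3 = 18
LS = LF - duration = 18 - 3 = 15
Total Float = LF - EF = 18 - 18
(or LS - ES = 15 - 15)
= 0


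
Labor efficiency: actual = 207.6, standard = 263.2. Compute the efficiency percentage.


Efficiency = (actual / standard) × 100
= (207.6 / 263.2) × 100
= 78.9%


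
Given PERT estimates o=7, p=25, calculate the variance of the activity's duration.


σ² = ((p - o) / 6)² = (p - o)² / 36
= (25 - 7)² / 36
= 18² / 36
= 324 / 36
= 9.0000


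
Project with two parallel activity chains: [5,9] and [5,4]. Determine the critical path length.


Path A: 5 + 9 = 14
Path B: 5 + 4 = 9
Critical path = longest = max(14, 9)
= 14 (Path A)


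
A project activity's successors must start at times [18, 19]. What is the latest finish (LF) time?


LF = min of all successor start times
Successors start at: [18, 19]
LF = min(18, 19)
= 18


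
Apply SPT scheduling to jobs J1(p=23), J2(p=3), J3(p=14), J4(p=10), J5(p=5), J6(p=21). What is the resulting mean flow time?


SPT order: J2 → J5 → J4 → J3 → J6 → J1
Completion times:
  J2: C=3
  J5: C=8
  J4: C=18
  J3: C=32
  J6: C=53
  J1: C=76
Sum = 190, n = 6
Mean flow = 190/6
= 31.67


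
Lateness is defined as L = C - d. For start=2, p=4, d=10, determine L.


Completion = 2 + 4 = 6
Lateness = C - d = 6 - 10
= -4


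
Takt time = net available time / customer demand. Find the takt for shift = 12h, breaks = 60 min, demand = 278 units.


Available = 12×60 - 60 = 660 min
Takt time = 660 / 278
= 2.37 min/unit


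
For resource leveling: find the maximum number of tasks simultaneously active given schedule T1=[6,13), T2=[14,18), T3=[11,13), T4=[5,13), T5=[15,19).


Check each time point for overlaps:
  t=11: 3 tasks active (T1, T3, T4)
Max concurrent = 3


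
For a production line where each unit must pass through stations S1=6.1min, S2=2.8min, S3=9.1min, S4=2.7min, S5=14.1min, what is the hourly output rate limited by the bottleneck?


Bottleneck = longest station time
Station times: [6.1, 2.8, 9.1, 2.7, 14.1]
Max = 14.1 min
Rate = 60 / 14.1
= 4.26 units/hour (bottleneck: 14.1min)


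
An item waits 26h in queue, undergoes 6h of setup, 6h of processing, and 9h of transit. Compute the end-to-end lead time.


Lead time = queue + setup + processing + transit
= 26 + 6 + 6 + 9
= 47 hours


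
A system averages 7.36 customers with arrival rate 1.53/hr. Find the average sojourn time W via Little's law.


Little's law: L = λW → W = L / λ
= 7.36 / 1.53
= 4.81 hours


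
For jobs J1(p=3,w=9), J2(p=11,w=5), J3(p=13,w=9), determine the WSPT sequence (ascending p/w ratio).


WSPT (Smith's rule): sort by p/w ascending
  J1: p/w = 3/9 = 0.333
  J3: p/w = 13/9 = 1.444
  J2: p/w = 11/5 = 2.200
Order: J1 → J3 → J2


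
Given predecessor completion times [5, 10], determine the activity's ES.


ES = max of all predecessor completion times
Predecessors: [5, 10]
ES = max(5, 10)
= 10


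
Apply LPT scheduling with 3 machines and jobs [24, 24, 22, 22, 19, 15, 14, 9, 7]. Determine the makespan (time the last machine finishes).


Jobs (LPT sorted): [24, 24, 22, 22, 19, 15, 14, 9, 7]
Machines: 3
  J=24 → Machine 1 (load: 0+24=24)
  J=24 → Machine 2 (load: 0+24=24)
  J=22 → Machine 3 (load: 0+22=22)
  J=22 → Machine 3 (load: 22+22=44)
  J=19 → Machine 1 (load: 24+19=43)
  J=15 → Machine 2 (load: 24+15=39)
  J=14 → Machine 2 (load: 39+14=53)
  J=9 → Machine 1 (load: 43+9=52)
  J=7 → Machine 3 (load: 44+7=51)
Machine loads: [52, 53, 51]
Makespan = max = 53 time units


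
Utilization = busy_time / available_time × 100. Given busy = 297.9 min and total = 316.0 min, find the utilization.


Utilization = busy / total × 100
= 297.9 / 316.0 × 100
= 94.3%


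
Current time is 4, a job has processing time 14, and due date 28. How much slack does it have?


Slack = due - current_time - processing
= 28 - 4 - 14
= 10


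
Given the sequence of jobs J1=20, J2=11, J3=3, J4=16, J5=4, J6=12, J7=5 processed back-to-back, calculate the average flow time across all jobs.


Completion times:
  J1: completes at 20
  J2: completes at 31
  J3: completes at 34
  J4: completes at 50
  J5: completes at 54
  J6: completes at 66
  J7: completes at 71
Sum = 326
Average = 326/7
= 46.57


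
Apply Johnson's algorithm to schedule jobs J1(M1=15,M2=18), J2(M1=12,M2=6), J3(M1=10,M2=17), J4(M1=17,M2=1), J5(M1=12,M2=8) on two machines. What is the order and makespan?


Johnson's rule:
Group 1 (M1≤M2, sort by M1): ['J3', 'J1']
Group 2 (M1>M2, sort desc M2): ['J5', 'J2', 'J4']
Sequence: J3 → J1 → J5 → J2 → J4
Makespan calculation:
  J3: M1 done=10, M2 done=27
  J1: M1 done=25, M2 done=45
  J5: M1 done=37, M2 done=53
  J2: M1 done=49, M2 done=59
  J4: M1 done=66, M2 done=67
= Sequence: J3 → J1 → J5 → J2 → J4, Makespan: 67


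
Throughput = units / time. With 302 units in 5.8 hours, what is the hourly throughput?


Throughput = units / time
= 302 / 5.8
= 52.1 units/hour


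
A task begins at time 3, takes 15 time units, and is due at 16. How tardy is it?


Completion = start + processing = 3 + 15 = 18
Tardiness = max(0, C - d) = max(0, 18 - 16)
= max(0, 2)
= 2


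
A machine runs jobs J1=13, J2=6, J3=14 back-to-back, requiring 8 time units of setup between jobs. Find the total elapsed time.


Makespan = Σ processing + (n-1) × setup
= (13 + 6 + 14) + (3-1)×8
= 33 + 16
= 49 time units


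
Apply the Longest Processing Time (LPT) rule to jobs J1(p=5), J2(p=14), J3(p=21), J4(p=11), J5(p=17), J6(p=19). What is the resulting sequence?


LPT: sort by longest processing time first
  J3: p=21
  J6: p=19
  J5: p=17
  J2: p=14
  J4: p=11
  J1: p=5
Order: J3 → J6 → J5 → J2 → J4 → J1


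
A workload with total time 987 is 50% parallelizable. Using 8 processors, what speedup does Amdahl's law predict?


Amdahl's law: T_p = T × ((1-p) + p/N)
= 987 × ((1-0.5) + 0.5/8)
= 987 × (0.50 + 0.0625)
= 987 × 0.5625
= 555.19
Speedup = 987/555.19
= 1.78×


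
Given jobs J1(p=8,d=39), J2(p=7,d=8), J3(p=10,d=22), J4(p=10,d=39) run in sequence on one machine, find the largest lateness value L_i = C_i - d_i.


Lateness per job (L = C - d):
  J1: C=8, d=39, L=-31
  J2: C=15, d=8, L=7
  J3: C=25, d=22, L=3
  J4: C=35, d=39, L=-4
Lmax = max(-31, 7, 3, -4)
= 7


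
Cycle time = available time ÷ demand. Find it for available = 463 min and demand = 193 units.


Cycle time = available time / demand
= 463 / 193
= 2.40 min/unit


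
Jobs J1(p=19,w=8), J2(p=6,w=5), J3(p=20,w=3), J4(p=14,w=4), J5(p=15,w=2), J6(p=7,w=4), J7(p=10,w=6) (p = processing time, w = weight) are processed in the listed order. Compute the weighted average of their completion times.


Completion times:
  J1: C=19, w×C=8×19=152
  J2: C=25, w×C=5×25=125
  J3: C=45, w×C=3×45=135
  J4: C=59, w×C=4×59=236
  J5: C=74, w×C=2×74=148
  J6: C=81, w×C=4×81=324
  J7: C=91, w×C=6×91=546
Sum w×C = 1666
Sum w = 32
Weighted avg = 1666/32
= 52.06
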